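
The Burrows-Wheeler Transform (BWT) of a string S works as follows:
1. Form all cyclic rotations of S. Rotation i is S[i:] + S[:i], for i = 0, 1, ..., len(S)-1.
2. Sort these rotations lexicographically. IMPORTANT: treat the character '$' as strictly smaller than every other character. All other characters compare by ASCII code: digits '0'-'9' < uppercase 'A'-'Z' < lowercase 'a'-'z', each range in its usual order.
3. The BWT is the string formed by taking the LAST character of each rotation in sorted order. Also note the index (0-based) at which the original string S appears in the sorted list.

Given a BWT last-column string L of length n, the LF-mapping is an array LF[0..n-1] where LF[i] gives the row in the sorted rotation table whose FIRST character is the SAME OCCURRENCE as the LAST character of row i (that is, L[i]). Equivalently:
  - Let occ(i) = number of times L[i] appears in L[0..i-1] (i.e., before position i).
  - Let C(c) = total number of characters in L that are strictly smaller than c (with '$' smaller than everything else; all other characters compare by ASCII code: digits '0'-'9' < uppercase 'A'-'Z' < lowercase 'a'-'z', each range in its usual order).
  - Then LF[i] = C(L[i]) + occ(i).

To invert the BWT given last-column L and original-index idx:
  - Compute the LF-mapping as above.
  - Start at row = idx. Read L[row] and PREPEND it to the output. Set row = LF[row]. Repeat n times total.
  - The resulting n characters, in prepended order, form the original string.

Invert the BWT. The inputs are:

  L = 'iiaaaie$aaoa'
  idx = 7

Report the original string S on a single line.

Answer: eaoiaiaaaai$

Derivation:
LF mapping: 8 9 1 2 3 10 7 0 4 5 11 6
Walk LF starting at row 7, prepending L[row]:
  step 1: row=7, L[7]='$', prepend. Next row=LF[7]=0
  step 2: row=0, L[0]='i', prepend. Next row=LF[0]=8
  step 3: row=8, L[8]='a', prepend. Next row=LF[8]=4
  step 4: row=4, L[4]='a', prepend. Next row=LF[4]=3
  step 5: row=3, L[3]='a', prepend. Next row=LF[3]=2
  step 6: row=2, L[2]='a', prepend. Next row=LF[2]=1
  step 7: row=1, L[1]='i', prepend. Next row=LF[1]=9
  step 8: row=9, L[9]='a', prepend. Next row=LF[9]=5
  step 9: row=5, L[5]='i', prepend. Next row=LF[5]=10
  step 10: row=10, L[10]='o', prepend. Next row=LF[10]=11
  step 11: row=11, L[11]='a', prepend. Next row=LF[11]=6
  step 12: row=6, L[6]='e', prepend. Next row=LF[6]=7
Reversed output: eaoiaiaaaai$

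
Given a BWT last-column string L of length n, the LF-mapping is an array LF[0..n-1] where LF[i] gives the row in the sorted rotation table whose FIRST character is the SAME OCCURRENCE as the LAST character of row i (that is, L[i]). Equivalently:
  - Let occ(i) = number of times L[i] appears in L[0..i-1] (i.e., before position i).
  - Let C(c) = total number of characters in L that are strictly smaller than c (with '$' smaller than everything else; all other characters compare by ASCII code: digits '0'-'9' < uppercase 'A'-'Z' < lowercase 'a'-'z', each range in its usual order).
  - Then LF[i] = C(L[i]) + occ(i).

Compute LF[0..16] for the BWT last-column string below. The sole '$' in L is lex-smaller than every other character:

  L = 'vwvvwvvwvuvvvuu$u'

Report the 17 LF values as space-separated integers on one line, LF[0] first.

Answer: 5 14 6 7 15 8 9 16 10 1 11 12 13 2 3 0 4

Derivation:
Char counts: '$':1, 'u':4, 'v':9, 'w':3
C (first-col start): C('$')=0, C('u')=1, C('v')=5, C('w')=14
L[0]='v': occ=0, LF[0]=C('v')+0=5+0=5
L[1]='w': occ=0, LF[1]=C('w')+0=14+0=14
L[2]='v': occ=1, LF[2]=C('v')+1=5+1=6
L[3]='v': occ=2, LF[3]=C('v')+2=5+2=7
L[4]='w': occ=1, LF[4]=C('w')+1=14+1=15
L[5]='v': occ=3, LF[5]=C('v')+3=5+3=8
L[6]='v': occ=4, LF[6]=C('v')+4=5+4=9
L[7]='w': occ=2, LF[7]=C('w')+2=14+2=16
L[8]='v': occ=5, LF[8]=C('v')+5=5+5=10
L[9]='u': occ=0, LF[9]=C('u')+0=1+0=1
L[10]='v': occ=6, LF[10]=C('v')+6=5+6=11
L[11]='v': occ=7, LF[11]=C('v')+7=5+7=12
L[12]='v': occ=8, LF[12]=C('v')+8=5+8=13
L[13]='u': occ=1, LF[13]=C('u')+1=1+1=2
L[14]='u': occ=2, LF[14]=C('u')+2=1+2=3
L[15]='$': occ=0, LF[15]=C('$')+0=0+0=0
L[16]='u': occ=3, LF[16]=C('u')+3=1+3=4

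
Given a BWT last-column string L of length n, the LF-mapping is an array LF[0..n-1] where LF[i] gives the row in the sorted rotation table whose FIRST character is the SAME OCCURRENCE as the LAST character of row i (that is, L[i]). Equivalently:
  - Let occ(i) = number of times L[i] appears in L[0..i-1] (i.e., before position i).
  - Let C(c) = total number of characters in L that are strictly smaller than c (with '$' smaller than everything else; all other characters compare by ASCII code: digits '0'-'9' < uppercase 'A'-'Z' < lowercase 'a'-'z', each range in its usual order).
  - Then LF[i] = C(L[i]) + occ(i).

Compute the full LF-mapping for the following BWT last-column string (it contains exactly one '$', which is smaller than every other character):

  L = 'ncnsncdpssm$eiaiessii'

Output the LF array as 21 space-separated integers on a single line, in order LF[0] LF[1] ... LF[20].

Answer: 12 2 13 16 14 3 4 15 17 18 11 0 5 7 1 8 6 19 20 9 10

Derivation:
Char counts: '$':1, 'a':1, 'c':2, 'd':1, 'e':2, 'i':4, 'm':1, 'n':3, 'p':1, 's':5
C (first-col start): C('$')=0, C('a')=1, C('c')=2, C('d')=4, C('e')=5, C('i')=7, C('m')=11, C('n')=12, C('p')=15, C('s')=16
L[0]='n': occ=0, LF[0]=C('n')+0=12+0=12
L[1]='c': occ=0, LF[1]=C('c')+0=2+0=2
L[2]='n': occ=1, LF[2]=C('n')+1=12+1=13
L[3]='s': occ=0, LF[3]=C('s')+0=16+0=16
L[4]='n': occ=2, LF[4]=C('n')+2=12+2=14
L[5]='c': occ=1, LF[5]=C('c')+1=2+1=3
L[6]='d': occ=0, LF[6]=C('d')+0=4+0=4
L[7]='p': occ=0, LF[7]=C('p')+0=15+0=15
L[8]='s': occ=1, LF[8]=C('s')+1=16+1=17
L[9]='s': occ=2, LF[9]=C('s')+2=16+2=18
L[10]='m': occ=0, LF[10]=C('m')+0=11+0=11
L[11]='$': occ=0, LF[11]=C('$')+0=0+0=0
L[12]='e': occ=0, LF[12]=C('e')+0=5+0=5
L[13]='i': occ=0, LF[13]=C('i')+0=7+0=7
L[14]='a': occ=0, LF[14]=C('a')+0=1+0=1
L[15]='i': occ=1, LF[15]=C('i')+1=7+1=8
L[16]='e': occ=1, LF[16]=C('e')+1=5+1=6
L[17]='s': occ=3, LF[17]=C('s')+3=16+3=19
L[18]='s': occ=4, LF[18]=C('s')+4=16+4=20
L[19]='i': occ=2, LF[19]=C('i')+2=7+2=9
L[20]='i': occ=3, LF[20]=C('i')+3=7+3=10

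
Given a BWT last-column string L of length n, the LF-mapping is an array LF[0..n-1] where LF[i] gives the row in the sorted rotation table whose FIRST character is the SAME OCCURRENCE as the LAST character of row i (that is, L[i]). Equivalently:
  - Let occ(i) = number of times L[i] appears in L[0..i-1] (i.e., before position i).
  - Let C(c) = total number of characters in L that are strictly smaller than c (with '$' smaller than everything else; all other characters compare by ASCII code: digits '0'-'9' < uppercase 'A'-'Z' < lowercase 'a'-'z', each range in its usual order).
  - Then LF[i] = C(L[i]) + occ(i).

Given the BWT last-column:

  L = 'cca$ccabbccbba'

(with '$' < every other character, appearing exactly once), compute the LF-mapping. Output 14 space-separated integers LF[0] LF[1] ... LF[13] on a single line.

Char counts: '$':1, 'a':3, 'b':4, 'c':6
C (first-col start): C('$')=0, C('a')=1, C('b')=4, C('c')=8
L[0]='c': occ=0, LF[0]=C('c')+0=8+0=8
L[1]='c': occ=1, LF[1]=C('c')+1=8+1=9
L[2]='a': occ=0, LF[2]=C('a')+0=1+0=1
L[3]='$': occ=0, LF[3]=C('$')+0=0+0=0
L[4]='c': occ=2, LF[4]=C('c')+2=8+2=10
L[5]='c': occ=3, LF[5]=C('c')+3=8+3=11
L[6]='a': occ=1, LF[6]=C('a')+1=1+1=2
L[7]='b': occ=0, LF[7]=C('b')+0=4+0=4
L[8]='b': occ=1, LF[8]=C('b')+1=4+1=5
L[9]='c': occ=4, LF[9]=C('c')+4=8+4=12
L[10]='c': occ=5, LF[10]=C('c')+5=8+5=13
L[11]='b': occ=2, LF[11]=C('b')+2=4+2=6
L[12]='b': occ=3, LF[12]=C('b')+3=4+3=7
L[13]='a': occ=2, LF[13]=C('a')+2=1+2=3

Answer: 8 9 1 0 10 11 2 4 5 12 13 6 7 3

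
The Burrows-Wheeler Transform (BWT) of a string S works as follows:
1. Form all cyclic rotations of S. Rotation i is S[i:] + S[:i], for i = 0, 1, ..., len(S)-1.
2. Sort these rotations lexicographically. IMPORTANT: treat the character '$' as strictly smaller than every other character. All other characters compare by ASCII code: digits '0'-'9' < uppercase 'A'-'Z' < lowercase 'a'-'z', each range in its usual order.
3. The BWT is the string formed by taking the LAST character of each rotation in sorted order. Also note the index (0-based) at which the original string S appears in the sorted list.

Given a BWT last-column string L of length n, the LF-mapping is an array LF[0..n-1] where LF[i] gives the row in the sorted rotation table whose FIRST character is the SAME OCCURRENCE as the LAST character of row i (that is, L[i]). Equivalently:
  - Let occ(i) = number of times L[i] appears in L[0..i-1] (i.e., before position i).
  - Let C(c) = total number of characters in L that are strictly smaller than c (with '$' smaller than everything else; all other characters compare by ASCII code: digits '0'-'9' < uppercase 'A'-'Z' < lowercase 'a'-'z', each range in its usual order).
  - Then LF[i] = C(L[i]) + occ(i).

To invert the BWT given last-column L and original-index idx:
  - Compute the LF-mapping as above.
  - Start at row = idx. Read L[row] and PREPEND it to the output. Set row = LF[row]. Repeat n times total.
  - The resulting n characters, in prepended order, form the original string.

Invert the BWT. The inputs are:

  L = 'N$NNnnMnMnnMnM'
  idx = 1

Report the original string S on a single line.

LF mapping: 5 0 6 7 8 9 1 10 2 11 12 3 13 4
Walk LF starting at row 1, prepending L[row]:
  step 1: row=1, L[1]='$', prepend. Next row=LF[1]=0
  step 2: row=0, L[0]='N', prepend. Next row=LF[0]=5
  step 3: row=5, L[5]='n', prepend. Next row=LF[5]=9
  step 4: row=9, L[9]='n', prepend. Next row=LF[9]=11
  step 5: row=11, L[11]='M', prepend. Next row=LF[11]=3
  step 6: row=3, L[3]='N', prepend. Next row=LF[3]=7
  step 7: row=7, L[7]='n', prepend. Next row=LF[7]=10
  step 8: row=10, L[10]='n', prepend. Next row=LF[10]=12
  step 9: row=12, L[12]='n', prepend. Next row=LF[12]=13
  step 10: row=13, L[13]='M', prepend. Next row=LF[13]=4
  step 11: row=4, L[4]='n', prepend. Next row=LF[4]=8
  step 12: row=8, L[8]='M', prepend. Next row=LF[8]=2
  step 13: row=2, L[2]='N', prepend. Next row=LF[2]=6
  step 14: row=6, L[6]='M', prepend. Next row=LF[6]=1
Reversed output: MNMnMnnnNMnnN$

Answer: MNMnMnnnNMnnN$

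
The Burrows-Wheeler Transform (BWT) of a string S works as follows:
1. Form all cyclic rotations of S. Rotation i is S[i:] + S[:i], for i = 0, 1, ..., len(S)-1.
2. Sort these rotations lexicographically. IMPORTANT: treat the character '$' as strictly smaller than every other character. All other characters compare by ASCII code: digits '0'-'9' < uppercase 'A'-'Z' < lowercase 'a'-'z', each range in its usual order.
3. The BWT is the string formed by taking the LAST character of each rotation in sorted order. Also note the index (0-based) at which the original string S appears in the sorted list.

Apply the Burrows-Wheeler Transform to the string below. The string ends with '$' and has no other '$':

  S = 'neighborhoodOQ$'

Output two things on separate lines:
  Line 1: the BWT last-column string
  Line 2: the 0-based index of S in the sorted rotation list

All 15 rotations (rotation i = S[i:]+S[:i]):
  rot[0] = neighborhoodOQ$
  rot[1] = eighborhoodOQ$n
  rot[2] = ighborhoodOQ$ne
  rot[3] = ghborhoodOQ$nei
  rot[4] = hborhoodOQ$neig
  rot[5] = borhoodOQ$neigh
  rot[6] = orhoodOQ$neighb
  rot[7] = rhoodOQ$neighbo
  rot[8] = hoodOQ$neighbor
  rot[9] = oodOQ$neighborh
  rot[10] = odOQ$neighborho
  rot[11] = dOQ$neighborhoo
  rot[12] = OQ$neighborhood
  rot[13] = Q$neighborhoodO
  rot[14] = $neighborhoodOQ
Sorted (with $ < everything):
  sorted[0] = $neighborhoodOQ  (last char: 'Q')
  sorted[1] = OQ$neighborhood  (last char: 'd')
  sorted[2] = Q$neighborhoodO  (last char: 'O')
  sorted[3] = borhoodOQ$neigh  (last char: 'h')
  sorted[4] = dOQ$neighborhoo  (last char: 'o')
  sorted[5] = eighborhoodOQ$n  (last char: 'n')
  sorted[6] = ghborhoodOQ$nei  (last char: 'i')
  sorted[7] = hborhoodOQ$neig  (last char: 'g')
  sorted[8] = hoodOQ$neighbor  (last char: 'r')
  sorted[9] = ighborhoodOQ$ne  (last char: 'e')
  sorted[10] = neighborhoodOQ$  (last char: '$')
  sorted[11] = odOQ$neighborho  (last char: 'o')
  sorted[12] = oodOQ$neighborh  (last char: 'h')
  sorted[13] = orhoodOQ$neighb  (last char: 'b')
  sorted[14] = rhoodOQ$neighbo  (last char: 'o')
Last column: QdOhonigre$ohbo
Original string S is at sorted index 10

Answer: QdOhonigre$ohbo
10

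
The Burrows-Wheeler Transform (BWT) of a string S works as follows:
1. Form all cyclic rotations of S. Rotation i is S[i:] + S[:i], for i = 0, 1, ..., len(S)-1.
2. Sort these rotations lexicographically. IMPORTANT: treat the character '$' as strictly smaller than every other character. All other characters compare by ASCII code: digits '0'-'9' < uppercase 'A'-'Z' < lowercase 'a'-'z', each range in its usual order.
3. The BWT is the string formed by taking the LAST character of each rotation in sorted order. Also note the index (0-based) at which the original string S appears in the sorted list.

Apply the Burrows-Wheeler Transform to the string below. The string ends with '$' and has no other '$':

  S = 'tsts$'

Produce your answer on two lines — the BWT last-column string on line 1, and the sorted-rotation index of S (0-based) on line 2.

Answer: stts$
4

Derivation:
All 5 rotations (rotation i = S[i:]+S[:i]):
  rot[0] = tsts$
  rot[1] = sts$t
  rot[2] = ts$ts
  rot[3] = s$tst
  rot[4] = $tsts
Sorted (with $ < everything):
  sorted[0] = $tsts  (last char: 's')
  sorted[1] = s$tst  (last char: 't')
  sorted[2] = sts$t  (last char: 't')
  sorted[3] = ts$ts  (last char: 's')
  sorted[4] = tsts$  (last char: '$')
Last column: stts$
Original string S is at sorted index 4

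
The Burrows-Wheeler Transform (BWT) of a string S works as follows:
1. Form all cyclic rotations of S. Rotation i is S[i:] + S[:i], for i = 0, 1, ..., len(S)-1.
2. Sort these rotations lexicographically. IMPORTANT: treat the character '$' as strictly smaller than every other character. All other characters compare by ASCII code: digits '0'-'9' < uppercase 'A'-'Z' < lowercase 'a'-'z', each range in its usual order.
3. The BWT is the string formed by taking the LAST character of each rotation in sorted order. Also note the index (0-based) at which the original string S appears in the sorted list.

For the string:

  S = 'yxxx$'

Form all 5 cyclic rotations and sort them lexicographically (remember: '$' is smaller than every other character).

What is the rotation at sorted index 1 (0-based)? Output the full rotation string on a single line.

All 5 rotations (rotation i = S[i:]+S[:i]):
  rot[0] = yxxx$
  rot[1] = xxx$y
  rot[2] = xx$yx
  rot[3] = x$yxx
  rot[4] = $yxxx
Sorted (with $ < everything):
  sorted[0] = $yxxx
  sorted[1] = x$yxx
  sorted[2] = xx$yx
  sorted[3] = xxx$y
  sorted[4] = yxxx$
sorted[1] = x$yxx

Answer: x$yxx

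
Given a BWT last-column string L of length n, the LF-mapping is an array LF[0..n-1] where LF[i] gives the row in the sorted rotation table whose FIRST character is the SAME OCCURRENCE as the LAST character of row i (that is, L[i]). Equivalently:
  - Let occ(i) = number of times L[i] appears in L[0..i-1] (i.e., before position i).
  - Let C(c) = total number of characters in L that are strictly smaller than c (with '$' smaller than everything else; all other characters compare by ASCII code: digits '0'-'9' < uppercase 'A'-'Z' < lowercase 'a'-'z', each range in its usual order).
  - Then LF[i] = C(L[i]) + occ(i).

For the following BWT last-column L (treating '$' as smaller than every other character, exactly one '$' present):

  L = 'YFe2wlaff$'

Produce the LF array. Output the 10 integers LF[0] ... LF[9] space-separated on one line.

Char counts: '$':1, '2':1, 'F':1, 'Y':1, 'a':1, 'e':1, 'f':2, 'l':1, 'w':1
C (first-col start): C('$')=0, C('2')=1, C('F')=2, C('Y')=3, C('a')=4, C('e')=5, C('f')=6, C('l')=8, C('w')=9
L[0]='Y': occ=0, LF[0]=C('Y')+0=3+0=3
L[1]='F': occ=0, LF[1]=C('F')+0=2+0=2
L[2]='e': occ=0, LF[2]=C('e')+0=5+0=5
L[3]='2': occ=0, LF[3]=C('2')+0=1+0=1
L[4]='w': occ=0, LF[4]=C('w')+0=9+0=9
L[5]='l': occ=0, LF[5]=C('l')+0=8+0=8
L[6]='a': occ=0, LF[6]=C('a')+0=4+0=4
L[7]='f': occ=0, LF[7]=C('f')+0=6+0=6
L[8]='f': occ=1, LF[8]=C('f')+1=6+1=7
L[9]='$': occ=0, LF[9]=C('$')+0=0+0=0

Answer: 3 2 5 1 9 8 4 6 7 0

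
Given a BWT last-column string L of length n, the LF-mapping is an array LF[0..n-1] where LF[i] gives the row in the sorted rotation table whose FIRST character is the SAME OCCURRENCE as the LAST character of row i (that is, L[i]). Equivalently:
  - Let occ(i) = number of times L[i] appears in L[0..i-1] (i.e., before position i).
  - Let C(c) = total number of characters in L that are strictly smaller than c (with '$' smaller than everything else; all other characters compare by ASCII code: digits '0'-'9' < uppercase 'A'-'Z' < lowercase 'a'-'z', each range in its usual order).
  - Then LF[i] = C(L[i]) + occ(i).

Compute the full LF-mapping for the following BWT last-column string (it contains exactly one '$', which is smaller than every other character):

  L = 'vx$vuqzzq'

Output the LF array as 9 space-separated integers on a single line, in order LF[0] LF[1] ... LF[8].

Char counts: '$':1, 'q':2, 'u':1, 'v':2, 'x':1, 'z':2
C (first-col start): C('$')=0, C('q')=1, C('u')=3, C('v')=4, C('x')=6, C('z')=7
L[0]='v': occ=0, LF[0]=C('v')+0=4+0=4
L[1]='x': occ=0, LF[1]=C('x')+0=6+0=6
L[2]='$': occ=0, LF[2]=C('$')+0=0+0=0
L[3]='v': occ=1, LF[3]=C('v')+1=4+1=5
L[4]='u': occ=0, LF[4]=C('u')+0=3+0=3
L[5]='q': occ=0, LF[5]=C('q')+0=1+0=1
L[6]='z': occ=0, LF[6]=C('z')+0=7+0=7
L[7]='z': occ=1, LF[7]=C('z')+1=7+1=8
L[8]='q': occ=1, LF[8]=C('q')+1=1+1=2

Answer: 4 6 0 5 3 1 7 8 2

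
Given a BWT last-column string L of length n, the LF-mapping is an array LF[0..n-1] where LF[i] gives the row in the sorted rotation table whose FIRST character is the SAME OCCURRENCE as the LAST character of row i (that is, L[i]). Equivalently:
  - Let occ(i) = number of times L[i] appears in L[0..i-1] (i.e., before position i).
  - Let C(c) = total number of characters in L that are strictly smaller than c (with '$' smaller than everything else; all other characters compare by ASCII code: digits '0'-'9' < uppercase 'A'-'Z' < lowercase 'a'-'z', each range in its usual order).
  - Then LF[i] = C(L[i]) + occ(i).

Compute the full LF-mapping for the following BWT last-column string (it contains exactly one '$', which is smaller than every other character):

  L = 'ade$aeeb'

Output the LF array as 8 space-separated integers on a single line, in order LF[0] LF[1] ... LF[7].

Answer: 1 4 5 0 2 6 7 3

Derivation:
Char counts: '$':1, 'a':2, 'b':1, 'd':1, 'e':3
C (first-col start): C('$')=0, C('a')=1, C('b')=3, C('d')=4, C('e')=5
L[0]='a': occ=0, LF[0]=C('a')+0=1+0=1
L[1]='d': occ=0, LF[1]=C('d')+0=4+0=4
L[2]='e': occ=0, LF[2]=C('e')+0=5+0=5
L[3]='$': occ=0, LF[3]=C('$')+0=0+0=0
L[4]='a': occ=1, LF[4]=C('a')+1=1+1=2
L[5]='e': occ=1, LF[5]=C('e')+1=5+1=6
L[6]='e': occ=2, LF[6]=C('e')+2=5+2=7
L[7]='b': occ=0, LF[7]=C('b')+0=3+0=3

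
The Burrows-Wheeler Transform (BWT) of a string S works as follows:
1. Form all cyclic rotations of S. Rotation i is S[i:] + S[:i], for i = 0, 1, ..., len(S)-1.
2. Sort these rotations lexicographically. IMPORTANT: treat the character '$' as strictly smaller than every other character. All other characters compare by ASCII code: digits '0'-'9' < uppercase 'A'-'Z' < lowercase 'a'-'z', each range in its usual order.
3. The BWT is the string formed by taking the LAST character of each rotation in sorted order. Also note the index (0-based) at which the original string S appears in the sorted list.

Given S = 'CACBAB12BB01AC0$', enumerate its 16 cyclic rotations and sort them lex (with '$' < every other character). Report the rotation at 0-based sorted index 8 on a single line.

All 16 rotations (rotation i = S[i:]+S[:i]):
  rot[0] = CACBAB12BB01AC0$
  rot[1] = ACBAB12BB01AC0$C
  rot[2] = CBAB12BB01AC0$CA
  rot[3] = BAB12BB01AC0$CAC
  rot[4] = AB12BB01AC0$CACB
  rot[5] = B12BB01AC0$CACBA
  rot[6] = 12BB01AC0$CACBAB
  rot[7] = 2BB01AC0$CACBAB1
  rot[8] = BB01AC0$CACBAB12
  rot[9] = B01AC0$CACBAB12B
  rot[10] = 01AC0$CACBAB12BB
  rot[11] = 1AC0$CACBAB12BB0
  rot[12] = AC0$CACBAB12BB01
  rot[13] = C0$CACBAB12BB01A
  rot[14] = 0$CACBAB12BB01AC
  rot[15] = $CACBAB12BB01AC0
Sorted (with $ < everything):
  sorted[0] = $CACBAB12BB01AC0
  sorted[1] = 0$CACBAB12BB01AC
  sorted[2] = 01AC0$CACBAB12BB
  sorted[3] = 12BB01AC0$CACBAB
  sorted[4] = 1AC0$CACBAB12BB0
  sorted[5] = 2BB01AC0$CACBAB1
  sorted[6] = AB12BB01AC0$CACB
  sorted[7] = AC0$CACBAB12BB01
  sorted[8] = ACBAB12BB01AC0$C
  sorted[9] = B01AC0$CACBAB12B
  sorted[10] = B12BB01AC0$CACBA
  sorted[11] = BAB12BB01AC0$CAC
  sorted[12] = BB01AC0$CACBAB12
  sorted[13] = C0$CACBAB12BB01A
  sorted[14] = CACBAB12BB01AC0$
  sorted[15] = CBAB12BB01AC0$CA
sorted[8] = ACBAB12BB01AC0$C

Answer: ACBAB12BB01AC0$C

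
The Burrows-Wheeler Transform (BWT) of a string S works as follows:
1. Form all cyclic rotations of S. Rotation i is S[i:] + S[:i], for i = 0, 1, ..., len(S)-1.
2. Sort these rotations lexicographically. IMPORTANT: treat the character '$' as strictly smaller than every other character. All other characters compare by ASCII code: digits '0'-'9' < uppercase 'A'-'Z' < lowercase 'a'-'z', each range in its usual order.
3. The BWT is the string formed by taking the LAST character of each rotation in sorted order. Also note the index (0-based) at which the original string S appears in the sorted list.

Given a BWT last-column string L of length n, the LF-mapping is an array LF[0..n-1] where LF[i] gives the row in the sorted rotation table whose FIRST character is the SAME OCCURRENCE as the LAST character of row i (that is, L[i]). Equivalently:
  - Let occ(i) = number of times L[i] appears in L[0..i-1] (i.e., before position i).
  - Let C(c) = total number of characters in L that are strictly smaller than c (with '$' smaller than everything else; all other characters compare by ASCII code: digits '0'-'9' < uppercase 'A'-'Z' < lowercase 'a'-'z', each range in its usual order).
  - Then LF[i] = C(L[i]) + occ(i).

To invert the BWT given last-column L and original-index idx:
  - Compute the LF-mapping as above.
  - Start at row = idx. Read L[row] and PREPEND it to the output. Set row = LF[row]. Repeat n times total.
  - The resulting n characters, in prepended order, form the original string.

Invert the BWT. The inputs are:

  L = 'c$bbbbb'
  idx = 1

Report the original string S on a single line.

LF mapping: 6 0 1 2 3 4 5
Walk LF starting at row 1, prepending L[row]:
  step 1: row=1, L[1]='$', prepend. Next row=LF[1]=0
  step 2: row=0, L[0]='c', prepend. Next row=LF[0]=6
  step 3: row=6, L[6]='b', prepend. Next row=LF[6]=5
  step 4: row=5, L[5]='b', prepend. Next row=LF[5]=4
  step 5: row=4, L[4]='b', prepend. Next row=LF[4]=3
  step 6: row=3, L[3]='b', prepend. Next row=LF[3]=2
  step 7: row=2, L[2]='b', prepend. Next row=LF[2]=1
Reversed output: bbbbbc$

Answer: bbbbbc$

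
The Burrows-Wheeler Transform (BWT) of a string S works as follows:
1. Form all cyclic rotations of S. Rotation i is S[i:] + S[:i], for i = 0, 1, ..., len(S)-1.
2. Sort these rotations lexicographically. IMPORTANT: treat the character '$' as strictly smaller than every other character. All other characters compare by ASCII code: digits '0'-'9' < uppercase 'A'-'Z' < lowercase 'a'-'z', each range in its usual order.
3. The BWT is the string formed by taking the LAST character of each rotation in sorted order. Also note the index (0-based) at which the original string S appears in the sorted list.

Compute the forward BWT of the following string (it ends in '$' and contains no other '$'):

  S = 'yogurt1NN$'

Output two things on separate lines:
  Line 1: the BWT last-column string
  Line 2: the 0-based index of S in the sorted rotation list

Answer: NtN1oyurg$
9

Derivation:
All 10 rotations (rotation i = S[i:]+S[:i]):
  rot[0] = yogurt1NN$
  rot[1] = ogurt1NN$y
  rot[2] = gurt1NN$yo
  rot[3] = urt1NN$yog
  rot[4] = rt1NN$yogu
  rot[5] = t1NN$yogur
  rot[6] = 1NN$yogurt
  rot[7] = NN$yogurt1
  rot[8] = N$yogurt1N
  rot[9] = $yogurt1NN
Sorted (with $ < everything):
  sorted[0] = $yogurt1NN  (last char: 'N')
  sorted[1] = 1NN$yogurt  (last char: 't')
  sorted[2] = N$yogurt1N  (last char: 'N')
  sorted[3] = NN$yogurt1  (last char: '1')
  sorted[4] = gurt1NN$yo  (last char: 'o')
  sorted[5] = ogurt1NN$y  (last char: 'y')
  sorted[6] = rt1NN$yogu  (last char: 'u')
  sorted[7] = t1NN$yogur  (last char: 'r')
  sorted[8] = urt1NN$yog  (last char: 'g')
  sorted[9] = yogurt1NN$  (last char: '$')
Last column: NtN1oyurg$
Original string S is at sorted index 9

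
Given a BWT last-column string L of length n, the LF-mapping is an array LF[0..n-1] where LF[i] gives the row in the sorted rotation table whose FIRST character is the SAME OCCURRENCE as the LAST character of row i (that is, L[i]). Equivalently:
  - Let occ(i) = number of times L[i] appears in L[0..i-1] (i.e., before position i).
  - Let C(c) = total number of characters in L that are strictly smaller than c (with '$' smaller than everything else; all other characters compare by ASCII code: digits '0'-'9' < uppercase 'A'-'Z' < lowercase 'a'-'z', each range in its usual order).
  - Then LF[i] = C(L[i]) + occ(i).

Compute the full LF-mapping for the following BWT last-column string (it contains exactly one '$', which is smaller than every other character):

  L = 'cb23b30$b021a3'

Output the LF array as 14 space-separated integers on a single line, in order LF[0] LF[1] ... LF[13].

Char counts: '$':1, '0':2, '1':1, '2':2, '3':3, 'a':1, 'b':3, 'c':1
C (first-col start): C('$')=0, C('0')=1, C('1')=3, C('2')=4, C('3')=6, C('a')=9, C('b')=10, C('c')=13
L[0]='c': occ=0, LF[0]=C('c')+0=13+0=13
L[1]='b': occ=0, LF[1]=C('b')+0=10+0=10
L[2]='2': occ=0, LF[2]=C('2')+0=4+0=4
L[3]='3': occ=0, LF[3]=C('3')+0=6+0=6
L[4]='b': occ=1, LF[4]=C('b')+1=10+1=11
L[5]='3': occ=1, LF[5]=C('3')+1=6+1=7
L[6]='0': occ=0, LF[6]=C('0')+0=1+0=1
L[7]='$': occ=0, LF[7]=C('$')+0=0+0=0
L[8]='b': occ=2, LF[8]=C('b')+2=10+2=12
L[9]='0': occ=1, LF[9]=C('0')+1=1+1=2
L[10]='2': occ=1, LF[10]=C('2')+1=4+1=5
L[11]='1': occ=0, LF[11]=C('1')+0=3+0=3
L[12]='a': occ=0, LF[12]=C('a')+0=9+0=9
L[13]='3': occ=2, LF[13]=C('3')+2=6+2=8

Answer: 13 10 4 6 11 7 1 0 12 2 5 3 9 8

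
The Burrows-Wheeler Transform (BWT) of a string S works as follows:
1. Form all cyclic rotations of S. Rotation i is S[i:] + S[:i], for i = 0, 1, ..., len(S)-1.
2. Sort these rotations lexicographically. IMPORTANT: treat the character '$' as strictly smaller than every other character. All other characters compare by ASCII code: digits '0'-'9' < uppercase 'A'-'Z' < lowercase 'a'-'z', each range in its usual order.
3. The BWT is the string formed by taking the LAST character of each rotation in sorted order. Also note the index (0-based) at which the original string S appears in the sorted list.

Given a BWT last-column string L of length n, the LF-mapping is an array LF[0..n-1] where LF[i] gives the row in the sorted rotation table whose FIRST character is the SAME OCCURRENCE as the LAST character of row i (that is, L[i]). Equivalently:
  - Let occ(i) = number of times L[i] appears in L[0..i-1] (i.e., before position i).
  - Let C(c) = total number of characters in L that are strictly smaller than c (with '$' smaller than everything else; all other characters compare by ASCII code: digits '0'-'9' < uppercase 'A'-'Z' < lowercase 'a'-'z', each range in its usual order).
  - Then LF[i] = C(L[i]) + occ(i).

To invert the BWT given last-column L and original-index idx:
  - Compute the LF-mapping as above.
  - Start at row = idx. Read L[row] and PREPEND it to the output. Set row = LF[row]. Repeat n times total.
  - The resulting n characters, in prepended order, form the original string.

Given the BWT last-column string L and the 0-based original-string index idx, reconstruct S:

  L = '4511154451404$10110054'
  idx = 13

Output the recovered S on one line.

Answer: 410501455114105104144$

Derivation:
LF mapping: 12 18 5 6 7 19 13 14 20 8 15 1 16 0 9 2 10 11 3 4 21 17
Walk LF starting at row 13, prepending L[row]:
  step 1: row=13, L[13]='$', prepend. Next row=LF[13]=0
  step 2: row=0, L[0]='4', prepend. Next row=LF[0]=12
  step 3: row=12, L[12]='4', prepend. Next row=LF[12]=16
  step 4: row=16, L[16]='1', prepend. Next row=LF[16]=10
  step 5: row=10, L[10]='4', prepend. Next row=LF[10]=15
  step 6: row=15, L[15]='0', prepend. Next row=LF[15]=2
  step 7: row=2, L[2]='1', prepend. Next row=LF[2]=5
  step 8: row=5, L[5]='5', prepend. Next row=LF[5]=19
  step 9: row=19, L[19]='0', prepend. Next row=LF[19]=4
  step 10: row=4, L[4]='1', prepend. Next row=LF[4]=7
  step 11: row=7, L[7]='4', prepend. Next row=LF[7]=14
  step 12: row=14, L[14]='1', prepend. Next row=LF[14]=9
  step 13: row=9, L[9]='1', prepend. Next row=LF[9]=8
  step 14: row=8, L[8]='5', prepend. Next row=LF[8]=20
  step 15: row=20, L[20]='5', prepend. Next row=LF[20]=21
  step 16: row=21, L[21]='4', prepend. Next row=LF[21]=17
  step 17: row=17, L[17]='1', prepend. Next row=LF[17]=11
  step 18: row=11, L[11]='0', prepend. Next row=LF[11]=1
  step 19: row=1, L[1]='5', prepend. Next row=LF[1]=18
  step 20: row=18, L[18]='0', prepend. Next row=LF[18]=3
  step 21: row=3, L[3]='1', prepend. Next row=LF[3]=6
  step 22: row=6, L[6]='4', prepend. Next row=LF[6]=13
Reversed output: 410501455114105104144$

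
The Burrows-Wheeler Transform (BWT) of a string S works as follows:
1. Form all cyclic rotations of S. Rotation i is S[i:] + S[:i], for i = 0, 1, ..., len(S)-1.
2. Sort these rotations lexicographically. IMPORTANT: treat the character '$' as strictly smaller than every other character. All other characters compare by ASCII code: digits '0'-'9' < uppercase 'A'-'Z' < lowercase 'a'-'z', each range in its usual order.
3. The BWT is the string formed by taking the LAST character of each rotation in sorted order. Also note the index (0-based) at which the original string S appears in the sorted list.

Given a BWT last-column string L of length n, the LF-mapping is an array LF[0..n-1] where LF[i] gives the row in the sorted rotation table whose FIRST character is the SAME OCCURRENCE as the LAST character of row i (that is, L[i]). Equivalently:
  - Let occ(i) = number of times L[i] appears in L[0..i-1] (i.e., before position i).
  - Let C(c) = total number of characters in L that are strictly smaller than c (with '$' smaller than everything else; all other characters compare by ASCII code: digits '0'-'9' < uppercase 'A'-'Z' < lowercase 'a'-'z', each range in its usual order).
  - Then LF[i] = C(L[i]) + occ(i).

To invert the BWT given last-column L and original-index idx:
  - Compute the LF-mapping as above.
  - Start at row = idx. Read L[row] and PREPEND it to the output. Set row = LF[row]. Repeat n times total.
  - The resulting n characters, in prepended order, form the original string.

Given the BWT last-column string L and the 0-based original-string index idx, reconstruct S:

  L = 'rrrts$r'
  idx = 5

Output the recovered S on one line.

Answer: srtrrr$

Derivation:
LF mapping: 1 2 3 6 5 0 4
Walk LF starting at row 5, prepending L[row]:
  step 1: row=5, L[5]='$', prepend. Next row=LF[5]=0
  step 2: row=0, L[0]='r', prepend. Next row=LF[0]=1
  step 3: row=1, L[1]='r', prepend. Next row=LF[1]=2
  step 4: row=2, L[2]='r', prepend. Next row=LF[2]=3
  step 5: row=3, L[3]='t', prepend. Next row=LF[3]=6
  step 6: row=6, L[6]='r', prepend. Next row=LF[6]=4
  step 7: row=4, L[4]='s', prepend. Next row=LF[4]=5
Reversed output: srtrrr$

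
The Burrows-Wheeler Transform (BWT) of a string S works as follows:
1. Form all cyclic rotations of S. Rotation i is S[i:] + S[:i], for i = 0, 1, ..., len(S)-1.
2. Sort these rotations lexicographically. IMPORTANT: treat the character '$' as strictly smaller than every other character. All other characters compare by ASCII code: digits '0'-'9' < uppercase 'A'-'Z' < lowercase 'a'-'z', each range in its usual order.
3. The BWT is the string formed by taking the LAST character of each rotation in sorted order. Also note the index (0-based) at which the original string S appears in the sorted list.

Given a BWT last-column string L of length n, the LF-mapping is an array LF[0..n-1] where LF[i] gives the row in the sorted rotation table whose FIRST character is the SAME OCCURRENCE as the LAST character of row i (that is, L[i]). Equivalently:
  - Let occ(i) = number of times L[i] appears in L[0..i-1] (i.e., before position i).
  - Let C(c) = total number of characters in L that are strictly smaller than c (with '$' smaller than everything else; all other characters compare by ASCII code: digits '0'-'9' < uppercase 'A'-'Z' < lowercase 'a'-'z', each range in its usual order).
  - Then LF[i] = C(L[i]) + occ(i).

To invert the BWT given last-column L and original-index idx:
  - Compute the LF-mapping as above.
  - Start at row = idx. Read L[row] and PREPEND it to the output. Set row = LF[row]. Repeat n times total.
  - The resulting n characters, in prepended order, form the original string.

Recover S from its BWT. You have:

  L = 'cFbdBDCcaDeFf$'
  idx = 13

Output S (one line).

LF mapping: 9 5 8 11 1 3 2 10 7 4 12 6 13 0
Walk LF starting at row 13, prepending L[row]:
  step 1: row=13, L[13]='$', prepend. Next row=LF[13]=0
  step 2: row=0, L[0]='c', prepend. Next row=LF[0]=9
  step 3: row=9, L[9]='D', prepend. Next row=LF[9]=4
  step 4: row=4, L[4]='B', prepend. Next row=LF[4]=1
  step 5: row=1, L[1]='F', prepend. Next row=LF[1]=5
  step 6: row=5, L[5]='D', prepend. Next row=LF[5]=3
  step 7: row=3, L[3]='d', prepend. Next row=LF[3]=11
  step 8: row=11, L[11]='F', prepend. Next row=LF[11]=6
  step 9: row=6, L[6]='C', prepend. Next row=LF[6]=2
  step 10: row=2, L[2]='b', prepend. Next row=LF[2]=8
  step 11: row=8, L[8]='a', prepend. Next row=LF[8]=7
  step 12: row=7, L[7]='c', prepend. Next row=LF[7]=10
  step 13: row=10, L[10]='e', prepend. Next row=LF[10]=12
  step 14: row=12, L[12]='f', prepend. Next row=LF[12]=13
Reversed output: fecabCFdDFBDc$

Answer: fecabCFdDFBDc$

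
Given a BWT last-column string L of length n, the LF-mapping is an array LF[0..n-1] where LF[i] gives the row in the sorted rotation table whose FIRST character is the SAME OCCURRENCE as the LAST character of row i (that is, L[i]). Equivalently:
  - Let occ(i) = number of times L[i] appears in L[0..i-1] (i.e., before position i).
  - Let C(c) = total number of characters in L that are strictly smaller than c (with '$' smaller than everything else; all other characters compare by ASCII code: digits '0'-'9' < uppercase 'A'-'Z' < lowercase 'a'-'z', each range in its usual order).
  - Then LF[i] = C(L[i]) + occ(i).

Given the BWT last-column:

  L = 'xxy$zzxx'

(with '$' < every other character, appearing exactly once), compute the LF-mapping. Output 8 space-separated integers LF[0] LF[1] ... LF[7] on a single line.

Char counts: '$':1, 'x':4, 'y':1, 'z':2
C (first-col start): C('$')=0, C('x')=1, C('y')=5, C('z')=6
L[0]='x': occ=0, LF[0]=C('x')+0=1+0=1
L[1]='x': occ=1, LF[1]=C('x')+1=1+1=2
L[2]='y': occ=0, LF[2]=C('y')+0=5+0=5
L[3]='$': occ=0, LF[3]=C('$')+0=0+0=0
L[4]='z': occ=0, LF[4]=C('z')+0=6+0=6
L[5]='z': occ=1, LF[5]=C('z')+1=6+1=7
L[6]='x': occ=2, LF[6]=C('x')+2=1+2=3
L[7]='x': occ=3, LF[7]=C('x')+3=1+3=4

Answer: 1 2 5 0 6 7 3 4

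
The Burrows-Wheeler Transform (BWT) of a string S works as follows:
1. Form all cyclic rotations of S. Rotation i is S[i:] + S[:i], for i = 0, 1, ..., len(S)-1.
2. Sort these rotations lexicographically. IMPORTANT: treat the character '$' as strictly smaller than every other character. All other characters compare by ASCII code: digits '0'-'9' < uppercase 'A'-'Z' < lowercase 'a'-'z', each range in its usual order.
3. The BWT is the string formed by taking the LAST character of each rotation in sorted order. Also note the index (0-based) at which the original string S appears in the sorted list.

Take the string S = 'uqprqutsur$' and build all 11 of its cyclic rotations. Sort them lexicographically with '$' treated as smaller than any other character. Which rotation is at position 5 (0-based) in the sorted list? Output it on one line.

Answer: rqutsur$uqp

Derivation:
All 11 rotations (rotation i = S[i:]+S[:i]):
  rot[0] = uqprqutsur$
  rot[1] = qprqutsur$u
  rot[2] = prqutsur$uq
  rot[3] = rqutsur$uqp
  rot[4] = qutsur$uqpr
  rot[5] = utsur$uqprq
  rot[6] = tsur$uqprqu
  rot[7] = sur$uqprqut
  rot[8] = ur$uqprquts
  rot[9] = r$uqprqutsu
  rot[10] = $uqprqutsur
Sorted (with $ < everything):
  sorted[0] = $uqprqutsur
  sorted[1] = prqutsur$uq
  sorted[2] = qprqutsur$u
  sorted[3] = qutsur$uqpr
  sorted[4] = r$uqprqutsu
  sorted[5] = rqutsur$uqp
  sorted[6] = sur$uqprqut
  sorted[7] = tsur$uqprqu
  sorted[8] = uqprqutsur$
  sorted[9] = ur$uqprquts
  sorted[10] = utsur$uqprq
sorted[5] = rqutsur$uqp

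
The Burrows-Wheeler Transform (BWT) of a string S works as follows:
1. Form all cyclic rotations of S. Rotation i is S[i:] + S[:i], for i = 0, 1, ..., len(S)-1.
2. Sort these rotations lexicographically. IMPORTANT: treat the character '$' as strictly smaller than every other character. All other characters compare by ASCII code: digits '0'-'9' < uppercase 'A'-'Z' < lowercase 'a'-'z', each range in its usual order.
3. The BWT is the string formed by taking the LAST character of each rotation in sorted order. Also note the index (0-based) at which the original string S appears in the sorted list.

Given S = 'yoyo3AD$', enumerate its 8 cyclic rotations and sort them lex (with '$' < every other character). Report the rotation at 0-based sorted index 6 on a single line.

Answer: yo3AD$yo

Derivation:
All 8 rotations (rotation i = S[i:]+S[:i]):
  rot[0] = yoyo3AD$
  rot[1] = oyo3AD$y
  rot[2] = yo3AD$yo
  rot[3] = o3AD$yoy
  rot[4] = 3AD$yoyo
  rot[5] = AD$yoyo3
  rot[6] = D$yoyo3A
  rot[7] = $yoyo3AD
Sorted (with $ < everything):
  sorted[0] = $yoyo3AD
  sorted[1] = 3AD$yoyo
  sorted[2] = AD$yoyo3
  sorted[3] = D$yoyo3A
  sorted[4] = o3AD$yoy
  sorted[5] = oyo3AD$y
  sorted[6] = yo3AD$yo
  sorted[7] = yoyo3AD$
sorted[6] = yo3AD$yo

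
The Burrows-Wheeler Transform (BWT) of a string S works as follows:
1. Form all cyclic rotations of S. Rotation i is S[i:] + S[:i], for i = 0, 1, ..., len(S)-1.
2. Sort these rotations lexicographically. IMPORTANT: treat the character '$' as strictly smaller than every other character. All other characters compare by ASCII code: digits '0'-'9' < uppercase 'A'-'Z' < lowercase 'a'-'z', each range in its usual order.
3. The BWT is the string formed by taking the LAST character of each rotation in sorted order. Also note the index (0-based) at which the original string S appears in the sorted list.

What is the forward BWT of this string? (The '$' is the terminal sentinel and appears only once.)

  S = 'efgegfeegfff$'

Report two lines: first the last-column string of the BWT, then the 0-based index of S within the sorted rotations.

Answer: ff$gefgfgefee
2

Derivation:
All 13 rotations (rotation i = S[i:]+S[:i]):
  rot[0] = efgegfeegfff$
  rot[1] = fgegfeegfff$e
  rot[2] = gegfeegfff$ef
  rot[3] = egfeegfff$efg
  rot[4] = gfeegfff$efge
  rot[5] = feegfff$efgeg
  rot[6] = eegfff$efgegf
  rot[7] = egfff$efgegfe
  rot[8] = gfff$efgegfee
  rot[9] = fff$efgegfeeg
  rot[10] = ff$efgegfeegf
  rot[11] = f$efgegfeegff
  rot[12] = $efgegfeegfff
Sorted (with $ < everything):
  sorted[0] = $efgegfeegfff  (last char: 'f')
  sorted[1] = eegfff$efgegf  (last char: 'f')
  sorted[2] = efgegfeegfff$  (last char: '$')
  sorted[3] = egfeegfff$efg  (last char: 'g')
  sorted[4] = egfff$efgegfe  (last char: 'e')
  sorted[5] = f$efgegfeegff  (last char: 'f')
  sorted[6] = feegfff$efgeg  (last char: 'g')
  sorted[7] = ff$efgegfeegf  (last char: 'f')
  sorted[8] = fff$efgegfeeg  (last char: 'g')
  sorted[9] = fgegfeegfff$e  (last char: 'e')
  sorted[10] = gegfeegfff$ef  (last char: 'f')
  sorted[11] = gfeegfff$efge  (last char: 'e')
  sorted[12] = gfff$efgegfee  (last char: 'e')
Last column: ff$gefgfgefee
Original string S is at sorted index 2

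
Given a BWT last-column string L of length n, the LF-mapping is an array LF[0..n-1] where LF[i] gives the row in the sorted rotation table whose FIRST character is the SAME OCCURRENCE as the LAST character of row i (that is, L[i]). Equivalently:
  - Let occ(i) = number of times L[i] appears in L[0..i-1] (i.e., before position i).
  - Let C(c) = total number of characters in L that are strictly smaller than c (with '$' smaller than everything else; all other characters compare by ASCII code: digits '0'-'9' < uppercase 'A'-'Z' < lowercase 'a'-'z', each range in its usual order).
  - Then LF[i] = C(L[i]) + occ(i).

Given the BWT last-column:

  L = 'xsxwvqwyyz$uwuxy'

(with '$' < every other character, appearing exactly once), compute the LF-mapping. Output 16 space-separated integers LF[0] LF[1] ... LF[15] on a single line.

Answer: 9 2 10 6 5 1 7 12 13 15 0 3 8 4 11 14

Derivation:
Char counts: '$':1, 'q':1, 's':1, 'u':2, 'v':1, 'w':3, 'x':3, 'y':3, 'z':1
C (first-col start): C('$')=0, C('q')=1, C('s')=2, C('u')=3, C('v')=5, C('w')=6, C('x')=9, C('y')=12, C('z')=15
L[0]='x': occ=0, LF[0]=C('x')+0=9+0=9
L[1]='s': occ=0, LF[1]=C('s')+0=2+0=2
L[2]='x': occ=1, LF[2]=C('x')+1=9+1=10
L[3]='w': occ=0, LF[3]=C('w')+0=6+0=6
L[4]='v': occ=0, LF[4]=C('v')+0=5+0=5
L[5]='q': occ=0, LF[5]=C('q')+0=1+0=1
L[6]='w': occ=1, LF[6]=C('w')+1=6+1=7
L[7]='y': occ=0, LF[7]=C('y')+0=12+0=12
L[8]='y': occ=1, LF[8]=C('y')+1=12+1=13
L[9]='z': occ=0, LF[9]=C('z')+0=15+0=15
L[10]='$': occ=0, LF[10]=C('$')+0=0+0=0
L[11]='u': occ=0, LF[11]=C('u')+0=3+0=3
L[12]='w': occ=2, LF[12]=C('w')+2=6+2=8
L[13]='u': occ=1, LF[13]=C('u')+1=3+1=4
L[14]='x': occ=2, LF[14]=C('x')+2=9+2=11
L[15]='y': occ=2, LF[15]=C('y')+2=12+2=14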